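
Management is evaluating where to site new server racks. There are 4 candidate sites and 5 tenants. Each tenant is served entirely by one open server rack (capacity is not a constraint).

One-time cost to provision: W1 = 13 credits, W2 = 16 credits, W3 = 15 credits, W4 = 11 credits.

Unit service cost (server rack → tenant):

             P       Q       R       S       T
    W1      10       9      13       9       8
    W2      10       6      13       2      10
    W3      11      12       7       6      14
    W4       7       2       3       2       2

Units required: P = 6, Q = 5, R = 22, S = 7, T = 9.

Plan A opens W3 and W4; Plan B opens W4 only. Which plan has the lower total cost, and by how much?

Plan A: {W3, W4}: P→W4 7·6=42, Q→W4 2·5=10, R→W4 3·22=66, S→W4 2·7=14, T→W4 2·9=18. Service 150; fixed 26; total 176.
Plan B: {W4}: P→W4 7·6=42, Q→W4 2·5=10, R→W4 3·22=66, S→W4 2·7=14, T→W4 2·9=18. Service 150; fixed 11; total 161.
Difference: |176 − 161| = 15.

Plan B is cheaper by 15.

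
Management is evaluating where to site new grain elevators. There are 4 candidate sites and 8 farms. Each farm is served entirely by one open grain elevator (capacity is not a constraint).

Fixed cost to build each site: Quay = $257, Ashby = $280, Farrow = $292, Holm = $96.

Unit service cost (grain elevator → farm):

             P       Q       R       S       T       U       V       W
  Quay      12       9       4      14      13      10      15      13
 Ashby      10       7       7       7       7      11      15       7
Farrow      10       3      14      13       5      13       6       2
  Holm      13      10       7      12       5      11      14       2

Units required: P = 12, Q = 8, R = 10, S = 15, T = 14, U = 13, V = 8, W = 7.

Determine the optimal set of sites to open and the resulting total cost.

For any fixed open set, each farm goes to its cheapest open site; total = fixed + service.
{Holm}: P→Holm 13·12=156, Q→Holm 10·8=80, R→Holm 7·10=70, S→Holm 12·15=180, T→Holm 5·14=70, U→Holm 11·13=143, V→Holm 14·8=112, W→Holm 2·7=14. Service 825; fixed 96; total 921.
{Ashby}: P→Ashby 10·12=120, Q→Ashby 7·8=56, R→Ashby 7·10=70, S→Ashby 7·15=105, T→Ashby 7·14=98, U→Ashby 11·13=143, V→Ashby 15·8=120, W→Ashby 7·7=49. Service 761; fixed 280; total 1041.
{Farrow, Holm}: P→Farrow 10·12=120, Q→Farrow 3·8=24, R→Holm 7·10=70, S→Holm 12·15=180, T→Farrow 5·14=70, U→Holm 11·13=143, V→Farrow 6·8=48, W→Farrow 2·7=14. Service 669; fixed 388; total 1057.
{Quay, Ashby, Farrow, Holm}: P→Ashby 10·12=120, Q→Farrow 3·8=24, R→Quay 4·10=40, S→Ashby 7·15=105, T→Farrow 5·14=70, U→Quay 10·13=130, V→Farrow 6·8=48, W→Farrow 2·7=14. Service 551; fixed 925; total 1476.
(All 15 nonempty subsets were checked; Holm only is lowest.)

Open Holm only; minimum total cost 921.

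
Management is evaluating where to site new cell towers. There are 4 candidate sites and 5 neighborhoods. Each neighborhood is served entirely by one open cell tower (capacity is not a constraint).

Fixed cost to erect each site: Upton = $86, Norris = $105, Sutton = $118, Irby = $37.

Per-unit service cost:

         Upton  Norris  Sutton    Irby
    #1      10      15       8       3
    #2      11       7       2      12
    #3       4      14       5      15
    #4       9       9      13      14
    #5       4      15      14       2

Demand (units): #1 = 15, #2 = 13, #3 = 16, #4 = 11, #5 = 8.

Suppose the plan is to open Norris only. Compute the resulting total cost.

Total cost: 864

Each neighborhood is assigned to its cheapest site among the open ones.
{Norris}: #1→Norris 15·15=225, #2→Norris 7·13=91, #3→Norris 14·16=224, #4→Norris 9·11=99, #5→Norris 15·8=120. Service 759; fixed 105; total 864.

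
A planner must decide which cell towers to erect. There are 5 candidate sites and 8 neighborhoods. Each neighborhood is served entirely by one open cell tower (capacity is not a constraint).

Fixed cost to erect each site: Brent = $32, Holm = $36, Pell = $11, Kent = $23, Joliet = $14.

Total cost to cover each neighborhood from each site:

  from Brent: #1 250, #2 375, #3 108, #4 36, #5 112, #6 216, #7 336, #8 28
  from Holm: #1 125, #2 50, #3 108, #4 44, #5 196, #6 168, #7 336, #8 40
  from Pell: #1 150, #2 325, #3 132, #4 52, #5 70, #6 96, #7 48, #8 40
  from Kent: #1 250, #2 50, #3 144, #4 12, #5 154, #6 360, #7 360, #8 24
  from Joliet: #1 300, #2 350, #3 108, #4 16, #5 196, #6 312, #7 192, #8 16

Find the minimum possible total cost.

For any fixed open set, each neighborhood goes to its cheapest open site; total = fixed + service.
{Holm, Pell, Joliet}: #1→Holm 125, #2→Holm 50, #3→Holm 108, #4→Joliet 16, #5→Pell 70, #6→Pell 96, #7→Pell 48, #8→Joliet 16. Service 529; fixed 61; total 590.
{Pell, Kent, Joliet}: #1→Pell 150, #2→Kent 50, #3→Joliet 108, #4→Kent 12, #5→Pell 70, #6→Pell 96, #7→Pell 48, #8→Joliet 16. Service 550; fixed 48; total 598.
{Holm, Pell, Kent}: service 533 + fixed 70 = 603
{Brent, Holm, Pell, Kent, Joliet}: service 525 + fixed 116 = 641
No other subset beats 590.

Minimum total cost: 590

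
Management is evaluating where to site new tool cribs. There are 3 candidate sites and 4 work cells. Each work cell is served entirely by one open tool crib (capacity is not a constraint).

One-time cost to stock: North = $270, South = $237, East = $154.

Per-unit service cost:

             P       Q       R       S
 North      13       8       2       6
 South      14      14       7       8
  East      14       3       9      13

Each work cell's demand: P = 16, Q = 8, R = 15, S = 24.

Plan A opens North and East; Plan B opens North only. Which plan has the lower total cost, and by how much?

Plan A: {North, East}: P→North 13·16=208, Q→East 3·8=24, R→North 2·15=30, S→North 6·24=144. Service 406; fixed 424; total 830.
Plan B: {North}: P→North 13·16=208, Q→North 8·8=64, R→North 2·15=30, S→North 6·24=144. Service 446; fixed 270; total 716.
Difference: |830 − 716| = 114.

Plan B is cheaper by 114.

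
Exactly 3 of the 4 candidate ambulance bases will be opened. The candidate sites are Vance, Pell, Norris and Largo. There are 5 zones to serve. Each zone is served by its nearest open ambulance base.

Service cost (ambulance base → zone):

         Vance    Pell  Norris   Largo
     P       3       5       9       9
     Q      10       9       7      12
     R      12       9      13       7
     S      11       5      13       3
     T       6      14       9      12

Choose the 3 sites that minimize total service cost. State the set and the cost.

With exactly 3 open, each zone uses its cheapest among the chosen.
{Vance, Norris, Largo}: P→Vance 3, Q→Norris 7, R→Largo 7, S→Largo 3, T→Vance 6. Service cost 26.
{Vance, Pell, Largo}: service cost 28
{Vance, Pell, Norris}: service cost 30
Among all 4 size-3 choices, {Vance, Norris, Largo} is lowest.

Choose Vance, Norris and Largo; total service cost 26.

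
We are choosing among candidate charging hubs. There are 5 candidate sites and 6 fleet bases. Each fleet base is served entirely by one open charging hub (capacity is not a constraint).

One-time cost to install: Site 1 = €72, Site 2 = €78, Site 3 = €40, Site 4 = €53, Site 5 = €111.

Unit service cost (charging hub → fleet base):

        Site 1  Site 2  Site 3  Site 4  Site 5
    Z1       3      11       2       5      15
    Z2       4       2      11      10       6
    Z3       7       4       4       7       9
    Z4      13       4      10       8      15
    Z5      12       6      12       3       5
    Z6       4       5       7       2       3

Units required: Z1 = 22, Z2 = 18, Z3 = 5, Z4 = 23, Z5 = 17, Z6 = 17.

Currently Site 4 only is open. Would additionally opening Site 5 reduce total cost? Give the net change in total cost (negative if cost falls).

No — net change +39 (cost rises by 39).

Current service cost with {Site 4}: 594.
Adding Site 5: each fleet base re-picks its cheapest; new service cost 522, saving 72.
Extra fixed cost: 111. Net change = 111 − 72 = 39.
(Totals: 647 → 686.)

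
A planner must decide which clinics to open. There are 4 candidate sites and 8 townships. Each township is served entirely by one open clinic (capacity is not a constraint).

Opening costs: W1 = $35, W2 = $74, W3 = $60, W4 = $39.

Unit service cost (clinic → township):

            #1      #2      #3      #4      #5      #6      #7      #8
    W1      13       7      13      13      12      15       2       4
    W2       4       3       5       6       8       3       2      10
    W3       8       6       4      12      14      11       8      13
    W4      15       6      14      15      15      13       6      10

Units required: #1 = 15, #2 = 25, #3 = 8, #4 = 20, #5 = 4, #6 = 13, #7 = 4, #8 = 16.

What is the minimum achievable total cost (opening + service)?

Minimum total cost: 547

For any fixed open set, each township goes to its cheapest open site; total = fixed + service.
{W1, W2}: #1→W2 4·15=60, #2→W2 3·25=75, #3→W2 5·8=40, #4→W2 6·20=120, #5→W2 8·4=32, #6→W2 3·13=39, #7→W1 2·4=8, #8→W1 4·16=64. Service 438; fixed 109; total 547.
{W1, W2, W4}: service 438 + fixed 148 = 586
{W1, W2, W3}: #1→W2 4·15=60, #2→W2 3·25=75, #3→W3 4·8=32, #4→W2 6·20=120, #5→W2 8·4=32, #6→W2 3·13=39, #7→W1 2·4=8, #8→W1 4·16=64. Service 430; fixed 169; total 599.
{W1, W2, W3, W4}: service 430 + fixed 208 = 638
No other subset beats 547.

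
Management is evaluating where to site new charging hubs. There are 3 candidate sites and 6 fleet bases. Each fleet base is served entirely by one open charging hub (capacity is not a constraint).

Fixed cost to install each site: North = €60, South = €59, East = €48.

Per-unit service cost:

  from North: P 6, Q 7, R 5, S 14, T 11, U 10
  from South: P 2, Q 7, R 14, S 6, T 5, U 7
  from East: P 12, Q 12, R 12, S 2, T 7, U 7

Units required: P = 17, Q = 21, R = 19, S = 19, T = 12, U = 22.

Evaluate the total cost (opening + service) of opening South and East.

Total cost: 768

Each fleet base is assigned to its cheapest site among the open ones.
{South, East}: P→South 2·17=34, Q→South 7·21=147, R→East 12·19=228, S→East 2·19=38, T→South 5·12=60, U→South 7·22=154. Service 661; fixed 107; total 768.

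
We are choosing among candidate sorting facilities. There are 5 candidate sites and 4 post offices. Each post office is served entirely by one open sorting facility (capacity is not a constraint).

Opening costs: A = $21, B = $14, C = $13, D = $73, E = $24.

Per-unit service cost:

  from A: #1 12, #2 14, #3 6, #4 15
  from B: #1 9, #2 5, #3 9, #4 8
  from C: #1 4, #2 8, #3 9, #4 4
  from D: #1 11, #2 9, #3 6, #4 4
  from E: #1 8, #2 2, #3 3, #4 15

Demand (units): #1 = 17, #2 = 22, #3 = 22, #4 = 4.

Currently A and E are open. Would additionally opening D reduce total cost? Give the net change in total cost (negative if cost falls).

Current service cost with {A, E}: 306.
Adding D: each post office re-picks its cheapest; new service cost 262, saving 44.
Extra fixed cost: 73. Net change = 73 − 44 = 29.
(Totals: 351 → 380.)

No — net change +29 (cost rises by 29).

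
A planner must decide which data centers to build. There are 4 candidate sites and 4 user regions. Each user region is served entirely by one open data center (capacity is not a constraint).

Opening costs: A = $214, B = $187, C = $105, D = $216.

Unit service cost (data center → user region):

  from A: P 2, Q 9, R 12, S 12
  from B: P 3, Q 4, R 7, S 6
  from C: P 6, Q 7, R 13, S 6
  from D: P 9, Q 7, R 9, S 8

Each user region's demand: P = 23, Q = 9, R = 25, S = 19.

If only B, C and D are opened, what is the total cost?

Each user region is assigned to its cheapest site among the open ones.
{B, C, D}: P→B 3·23=69, Q→B 4·9=36, R→B 7·25=175, S→B 6·19=114. Service 394; fixed 508; total 902.

Total cost: 902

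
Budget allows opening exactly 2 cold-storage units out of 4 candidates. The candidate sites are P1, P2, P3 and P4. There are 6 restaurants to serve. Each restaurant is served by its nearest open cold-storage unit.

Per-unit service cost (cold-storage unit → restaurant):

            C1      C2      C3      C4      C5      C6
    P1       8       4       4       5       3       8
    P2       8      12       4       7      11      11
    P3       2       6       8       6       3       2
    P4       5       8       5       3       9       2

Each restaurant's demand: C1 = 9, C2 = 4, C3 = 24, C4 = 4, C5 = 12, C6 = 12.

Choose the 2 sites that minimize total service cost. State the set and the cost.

With exactly 2 open, each restaurant uses its cheapest among the chosen.
{P1, P3}: C1→P3 2·9=18, C2→P1 4·4=16, C3→P1 4·24=96, C4→P1 5·4=20, C5→P1 3·12=36, C6→P3 2·12=24. Service cost 210.
{P2, P3}: service cost 222
{P1, P4}: service cost 229
Among all 6 size-2 choices, {P1, P3} is lowest.

Choose P1 and P3; total service cost 210.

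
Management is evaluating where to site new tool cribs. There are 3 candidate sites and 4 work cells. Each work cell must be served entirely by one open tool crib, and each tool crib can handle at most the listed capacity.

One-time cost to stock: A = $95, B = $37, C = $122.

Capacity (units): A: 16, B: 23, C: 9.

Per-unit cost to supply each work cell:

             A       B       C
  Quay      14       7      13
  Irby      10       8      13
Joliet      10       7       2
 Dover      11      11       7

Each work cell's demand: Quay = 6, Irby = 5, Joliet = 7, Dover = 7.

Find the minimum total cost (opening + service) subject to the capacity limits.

Minimum total cost: 332

Open {B, C}: Quay→B 7·6=42, Irby→B 8·5=40, Joliet→C 2·7=14, Dover→B 11·7=77.
Loads: B carries 18/23, C carries 7/9. Service 173; fixed 159; total 332.
Next best feasible plan costs 339.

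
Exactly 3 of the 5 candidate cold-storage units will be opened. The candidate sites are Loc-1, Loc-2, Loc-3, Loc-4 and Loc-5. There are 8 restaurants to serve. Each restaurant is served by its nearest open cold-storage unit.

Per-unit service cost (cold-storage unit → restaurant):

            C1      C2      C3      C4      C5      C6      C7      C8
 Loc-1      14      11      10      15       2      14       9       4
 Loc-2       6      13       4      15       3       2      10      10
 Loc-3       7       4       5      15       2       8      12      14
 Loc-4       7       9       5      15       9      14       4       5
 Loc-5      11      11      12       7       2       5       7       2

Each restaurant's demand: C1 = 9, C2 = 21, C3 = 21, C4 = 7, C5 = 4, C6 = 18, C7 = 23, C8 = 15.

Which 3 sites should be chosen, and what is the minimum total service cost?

With exactly 3 open, each restaurant uses its cheapest among the chosen.
{Loc-2, Loc-3, Loc-5}: C1→Loc-2 6·9=54, C2→Loc-3 4·21=84, C3→Loc-2 4·21=84, C4→Loc-5 7·7=49, C5→Loc-3 2·4=8, C6→Loc-2 2·18=36, C7→Loc-5 7·23=161, C8→Loc-5 2·15=30. Service cost 506.
{Loc-3, Loc-4, Loc-5}: service cost 521
{Loc-2, Loc-3, Loc-4}: service cost 538
Among all 10 size-3 choices, {Loc-2, Loc-3, Loc-5} is lowest.

Choose Loc-2, Loc-3 and Loc-5; total service cost 506.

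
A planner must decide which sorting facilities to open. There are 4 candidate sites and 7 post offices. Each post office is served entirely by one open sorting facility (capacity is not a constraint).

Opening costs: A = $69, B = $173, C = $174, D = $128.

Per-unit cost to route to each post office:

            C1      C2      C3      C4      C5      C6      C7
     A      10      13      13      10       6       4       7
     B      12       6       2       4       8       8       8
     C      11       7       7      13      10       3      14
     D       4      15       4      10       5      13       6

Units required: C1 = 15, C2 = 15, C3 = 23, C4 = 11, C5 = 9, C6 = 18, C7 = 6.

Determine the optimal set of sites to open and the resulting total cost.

For any fixed open set, each post office goes to its cheapest open site; total = fixed + service.
{A, B}: C1→A 10·15=150, C2→B 6·15=90, C3→B 2·23=46, C4→B 4·11=44, C5→A 6·9=54, C6→A 4·18=72, C7→A 7·6=42. Service 498; fixed 242; total 740.
{A, B, D}: C1→D 4·15=60, C2→B 6·15=90, C3→B 2·23=46, C4→B 4·11=44, C5→D 5·9=45, C6→A 4·18=72, C7→D 6·6=36. Service 393; fixed 370; total 763.
{B, D}: service 465 + fixed 301 = 766
{A, B, C, D}: service 375 + fixed 544 = 919
No other subset beats 740.

Open A and B; minimum total cost 740.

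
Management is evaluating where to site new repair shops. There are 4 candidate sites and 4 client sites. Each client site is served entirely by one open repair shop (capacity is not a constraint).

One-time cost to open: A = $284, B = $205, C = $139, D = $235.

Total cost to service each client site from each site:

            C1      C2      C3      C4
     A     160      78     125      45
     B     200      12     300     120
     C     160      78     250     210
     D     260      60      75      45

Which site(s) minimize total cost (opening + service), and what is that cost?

For any fixed open set, each client site goes to its cheapest open site; total = fixed + service.
{D}: C1→D 260, C2→D 60, C3→D 75, C4→D 45. Service 440; fixed 235; total 675.
{A}: C1→A 160, C2→A 78, C3→A 125, C4→A 45. Service 408; fixed 284; total 692.
{C, D}: C1→C 160, C2→D 60, C3→D 75, C4→D 45. Service 340; fixed 374; total 714.
{A, B, C, D}: service 292 + fixed 863 = 1155
(All 15 nonempty subsets were checked; D only is lowest.)

Open D only; minimum total cost 675.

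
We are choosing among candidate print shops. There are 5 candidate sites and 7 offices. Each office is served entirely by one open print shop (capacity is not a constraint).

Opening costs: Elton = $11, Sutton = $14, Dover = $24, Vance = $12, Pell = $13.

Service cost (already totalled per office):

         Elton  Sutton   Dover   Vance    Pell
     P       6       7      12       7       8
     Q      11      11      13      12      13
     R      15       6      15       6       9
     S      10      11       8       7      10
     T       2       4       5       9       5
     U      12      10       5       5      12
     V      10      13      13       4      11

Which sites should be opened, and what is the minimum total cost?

Open Vance only; minimum total cost 62.

For any fixed open set, each office goes to its cheapest open site; total = fixed + service.
{Vance}: P→Vance 7, Q→Vance 12, R→Vance 6, S→Vance 7, T→Vance 9, U→Vance 5, V→Vance 4. Service 50; fixed 12; total 62.
{Elton, Vance}: service 41 + fixed 23 = 64
{Sutton, Vance}: service 44 + fixed 26 = 70
{Elton, Sutton, Dover, Vance, Pell}: service 41 + fixed 74 = 115
No other subset beats 62.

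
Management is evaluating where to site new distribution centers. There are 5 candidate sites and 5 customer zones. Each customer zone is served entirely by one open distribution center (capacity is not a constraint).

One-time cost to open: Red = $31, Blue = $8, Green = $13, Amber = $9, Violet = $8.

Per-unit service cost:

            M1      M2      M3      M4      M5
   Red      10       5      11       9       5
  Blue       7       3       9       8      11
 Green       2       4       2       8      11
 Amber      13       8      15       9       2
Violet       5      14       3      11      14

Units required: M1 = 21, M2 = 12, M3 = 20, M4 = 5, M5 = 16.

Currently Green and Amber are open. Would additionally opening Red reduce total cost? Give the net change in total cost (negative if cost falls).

Current service cost with {Green, Amber}: 202.
Adding Red: each customer zone re-picks its cheapest; new service cost 202, saving 0.
Extra fixed cost: 31. Net change = 31 − 0 = 31.
(Totals: 224 → 255.)

No — net change +31 (cost rises by 31).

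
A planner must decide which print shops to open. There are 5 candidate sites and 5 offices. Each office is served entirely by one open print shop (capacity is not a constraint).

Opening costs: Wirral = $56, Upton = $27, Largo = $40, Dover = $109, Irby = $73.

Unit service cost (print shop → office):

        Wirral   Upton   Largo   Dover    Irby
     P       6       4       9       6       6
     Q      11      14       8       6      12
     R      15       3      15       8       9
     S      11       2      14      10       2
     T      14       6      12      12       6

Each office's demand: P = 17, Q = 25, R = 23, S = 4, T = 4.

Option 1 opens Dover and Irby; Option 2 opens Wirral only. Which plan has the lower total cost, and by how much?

Option 1: {Dover, Irby}: P→Dover 6·17=102, Q→Dover 6·25=150, R→Dover 8·23=184, S→Irby 2·4=8, T→Irby 6·4=24. Service 468; fixed 182; total 650.
Option 2: {Wirral}: P→Wirral 6·17=102, Q→Wirral 11·25=275, R→Wirral 15·23=345, S→Wirral 11·4=44, T→Wirral 14·4=56. Service 822; fixed 56; total 878.
Difference: |650 − 878| = 228.

Option 1 is cheaper by 228.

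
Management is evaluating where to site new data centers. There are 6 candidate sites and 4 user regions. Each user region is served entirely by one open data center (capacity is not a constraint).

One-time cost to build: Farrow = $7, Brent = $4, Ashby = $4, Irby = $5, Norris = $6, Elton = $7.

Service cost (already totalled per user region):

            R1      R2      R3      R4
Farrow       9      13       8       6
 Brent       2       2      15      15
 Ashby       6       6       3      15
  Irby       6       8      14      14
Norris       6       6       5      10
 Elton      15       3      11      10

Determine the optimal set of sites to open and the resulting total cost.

Open Farrow, Brent and Ashby; minimum total cost 28.

For any fixed open set, each user region goes to its cheapest open site; total = fixed + service.
{Farrow, Brent, Ashby}: R1→Brent 2, R2→Brent 2, R3→Ashby 3, R4→Farrow 6. Service 13; fixed 15; total 28.
{Farrow, Brent}: R1→Brent 2, R2→Brent 2, R3→Farrow 8, R4→Farrow 6. Service 18; fixed 11; total 29.
{Brent, Norris}: R1→Brent 2, R2→Brent 2, R3→Norris 5, R4→Norris 10. Service 19; fixed 10; total 29.
{Farrow, Brent, Ashby, Irby, Norris, Elton}: service 13 + fixed 33 = 46
No other subset beats 28.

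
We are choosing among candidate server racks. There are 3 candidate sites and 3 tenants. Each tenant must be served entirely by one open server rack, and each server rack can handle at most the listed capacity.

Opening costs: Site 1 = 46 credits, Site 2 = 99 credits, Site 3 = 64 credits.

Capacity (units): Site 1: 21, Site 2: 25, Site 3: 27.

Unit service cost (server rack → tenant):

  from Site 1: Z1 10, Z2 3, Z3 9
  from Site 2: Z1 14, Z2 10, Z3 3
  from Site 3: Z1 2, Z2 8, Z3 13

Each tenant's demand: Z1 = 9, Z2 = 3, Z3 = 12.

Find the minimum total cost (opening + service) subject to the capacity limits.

Open {Site 2, Site 3}: Z1→Site 3 2·9=18, Z2→Site 3 8·3=24, Z3→Site 2 3·12=36.
Loads: Site 2 carries 12/25, Site 3 carries 12/27. Service 78; fixed 163; total 241.
Next best feasible plan costs 245.

Minimum total cost: 241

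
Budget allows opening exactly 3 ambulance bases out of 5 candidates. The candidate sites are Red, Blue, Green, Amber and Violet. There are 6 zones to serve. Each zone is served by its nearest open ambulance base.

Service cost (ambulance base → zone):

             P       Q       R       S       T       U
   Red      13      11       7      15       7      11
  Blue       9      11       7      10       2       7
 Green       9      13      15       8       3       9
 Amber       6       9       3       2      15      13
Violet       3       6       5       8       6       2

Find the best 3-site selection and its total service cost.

Choose Blue, Amber and Violet; total service cost 18.

With exactly 3 open, each zone uses its cheapest among the chosen.
{Blue, Amber, Violet}: P→Violet 3, Q→Violet 6, R→Amber 3, S→Amber 2, T→Blue 2, U→Violet 2. Service cost 18.
{Green, Amber, Violet}: service cost 19
{Red, Amber, Violet}: service cost 22
Among all 10 size-3 choices, {Blue, Amber, Violet} is lowest.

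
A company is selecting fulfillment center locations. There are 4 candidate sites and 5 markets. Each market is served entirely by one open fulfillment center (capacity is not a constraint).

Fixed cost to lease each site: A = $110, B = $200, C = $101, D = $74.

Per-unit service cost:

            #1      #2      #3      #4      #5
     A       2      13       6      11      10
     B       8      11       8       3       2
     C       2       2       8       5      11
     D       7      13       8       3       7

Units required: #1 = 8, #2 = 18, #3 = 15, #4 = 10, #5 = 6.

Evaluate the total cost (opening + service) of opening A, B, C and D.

Each market is assigned to its cheapest site among the open ones.
{A, B, C, D}: #1→A 2·8=16, #2→C 2·18=36, #3→A 6·15=90, #4→B 3·10=30, #5→B 2·6=12. Service 184; fixed 485; total 669.

Total cost: 669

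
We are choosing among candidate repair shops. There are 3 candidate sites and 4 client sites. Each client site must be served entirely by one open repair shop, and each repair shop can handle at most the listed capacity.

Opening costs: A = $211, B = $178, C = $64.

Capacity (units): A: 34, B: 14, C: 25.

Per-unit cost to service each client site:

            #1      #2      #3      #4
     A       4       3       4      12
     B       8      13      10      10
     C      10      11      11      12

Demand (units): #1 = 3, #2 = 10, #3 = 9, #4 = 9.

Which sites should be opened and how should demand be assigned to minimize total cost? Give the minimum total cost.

Open {A}: #1→A 4·3=12, #2→A 3·10=30, #3→A 4·9=36, #4→A 12·9=108.
Loads: A carries 31/34. Service 186; fixed 211; total 397.
Next best feasible plan costs 461.

Minimum total cost: 397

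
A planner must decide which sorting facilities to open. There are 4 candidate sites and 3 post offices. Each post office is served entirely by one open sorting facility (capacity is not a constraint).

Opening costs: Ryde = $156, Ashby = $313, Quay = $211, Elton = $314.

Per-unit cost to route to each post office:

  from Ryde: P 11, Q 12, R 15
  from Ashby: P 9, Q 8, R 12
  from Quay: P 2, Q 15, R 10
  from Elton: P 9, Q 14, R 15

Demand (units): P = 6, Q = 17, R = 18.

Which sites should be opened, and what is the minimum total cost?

Open Quay only; minimum total cost 658.

For any fixed open set, each post office goes to its cheapest open site; total = fixed + service.
{Quay}: P→Quay 2·6=12, Q→Quay 15·17=255, R→Quay 10·18=180. Service 447; fixed 211; total 658.
{Ryde}: P→Ryde 11·6=66, Q→Ryde 12·17=204, R→Ryde 15·18=270. Service 540; fixed 156; total 696.
{Ashby}: service 406 + fixed 313 = 719
{Ryde, Ashby, Quay, Elton}: service 328 + fixed 994 = 1322
No other subset beats 658.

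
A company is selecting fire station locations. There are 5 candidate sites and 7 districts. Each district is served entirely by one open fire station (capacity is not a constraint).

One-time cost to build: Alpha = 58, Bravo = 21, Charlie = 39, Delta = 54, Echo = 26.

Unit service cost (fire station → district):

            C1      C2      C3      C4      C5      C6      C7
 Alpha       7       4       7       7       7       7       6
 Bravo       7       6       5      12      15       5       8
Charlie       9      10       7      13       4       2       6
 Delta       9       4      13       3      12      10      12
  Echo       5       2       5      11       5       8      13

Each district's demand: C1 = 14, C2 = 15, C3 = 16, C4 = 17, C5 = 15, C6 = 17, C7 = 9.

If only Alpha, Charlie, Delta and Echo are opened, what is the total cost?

Total cost: 556

Each district is assigned to its cheapest site among the open ones.
{Alpha, Charlie, Delta, Echo}: C1→Echo 5·14=70, C2→Echo 2·15=30, C3→Echo 5·16=80, C4→Delta 3·17=51, C5→Charlie 4·15=60, C6→Charlie 2·17=34, C7→Alpha 6·9=54. Service 379; fixed 177; total 556.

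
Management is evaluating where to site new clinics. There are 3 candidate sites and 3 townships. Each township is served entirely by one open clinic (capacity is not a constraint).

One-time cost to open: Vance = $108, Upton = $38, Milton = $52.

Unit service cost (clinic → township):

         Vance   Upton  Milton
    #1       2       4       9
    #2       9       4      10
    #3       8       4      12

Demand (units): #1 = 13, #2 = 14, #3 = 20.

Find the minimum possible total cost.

Minimum total cost: 226

For any fixed open set, each township goes to its cheapest open site; total = fixed + service.
{Upton}: #1→Upton 4·13=52, #2→Upton 4·14=56, #3→Upton 4·20=80. Service 188; fixed 38; total 226.
{Upton, Milton}: #1→Upton 4·13=52, #2→Upton 4·14=56, #3→Upton 4·20=80. Service 188; fixed 90; total 278.
{Vance, Upton}: #1→Vance 2·13=26, #2→Upton 4·14=56, #3→Upton 4·20=80. Service 162; fixed 146; total 308.
{Vance, Upton, Milton}: service 162 + fixed 198 = 360
(All 7 nonempty subsets were checked; Upton only is lowest.)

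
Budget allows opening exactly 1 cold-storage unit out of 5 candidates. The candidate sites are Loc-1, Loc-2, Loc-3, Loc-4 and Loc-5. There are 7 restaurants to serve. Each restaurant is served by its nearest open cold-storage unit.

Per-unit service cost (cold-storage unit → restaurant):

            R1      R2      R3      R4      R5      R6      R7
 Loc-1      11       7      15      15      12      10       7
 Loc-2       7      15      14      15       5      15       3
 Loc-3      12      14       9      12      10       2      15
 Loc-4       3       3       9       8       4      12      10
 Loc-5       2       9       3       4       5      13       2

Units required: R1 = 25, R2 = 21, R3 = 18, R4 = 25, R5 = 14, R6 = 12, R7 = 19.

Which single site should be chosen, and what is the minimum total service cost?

With exactly 1 open, each restaurant uses its cheapest among the chosen.
{Loc-5}: R1→Loc-5 2·25=50, R2→Loc-5 9·21=189, R3→Loc-5 3·18=54, R4→Loc-5 4·25=100, R5→Loc-5 5·14=70, R6→Loc-5 13·12=156, R7→Loc-5 2·19=38. Service cost 657.
{Loc-4}: service cost 890
{Loc-2}: service cost 1424
Among all 5 size-1 choices, {Loc-5} is lowest.

Choose Loc-5 only; total service cost 657.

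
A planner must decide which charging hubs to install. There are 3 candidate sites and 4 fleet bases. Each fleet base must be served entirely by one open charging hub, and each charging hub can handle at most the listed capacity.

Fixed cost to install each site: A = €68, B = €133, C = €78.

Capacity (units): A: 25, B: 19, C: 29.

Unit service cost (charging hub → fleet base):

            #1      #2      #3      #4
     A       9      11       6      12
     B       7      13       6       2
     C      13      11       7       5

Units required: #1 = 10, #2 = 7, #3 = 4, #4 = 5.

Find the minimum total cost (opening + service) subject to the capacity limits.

Open {C}: #1→C 13·10=130, #2→C 11·7=77, #3→C 7·4=28, #4→C 5·5=25.
Loads: C carries 26/29. Service 260; fixed 78; total 338.
Next best feasible plan costs 362.

Minimum total cost: 338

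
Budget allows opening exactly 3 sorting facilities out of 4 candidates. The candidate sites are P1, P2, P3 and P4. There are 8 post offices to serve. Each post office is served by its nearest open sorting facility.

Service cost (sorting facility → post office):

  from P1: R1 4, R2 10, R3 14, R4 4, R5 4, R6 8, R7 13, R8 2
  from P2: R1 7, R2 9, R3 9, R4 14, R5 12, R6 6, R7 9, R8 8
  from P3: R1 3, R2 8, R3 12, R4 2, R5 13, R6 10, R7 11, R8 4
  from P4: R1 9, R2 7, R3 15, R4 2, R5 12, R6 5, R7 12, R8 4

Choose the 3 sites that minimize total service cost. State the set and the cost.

Choose P1, P2 and P4; total service cost 42.

With exactly 3 open, each post office uses its cheapest among the chosen.
{P1, P2, P4}: R1→P1 4, R2→P4 7, R3→P2 9, R4→P4 2, R5→P1 4, R6→P4 5, R7→P2 9, R8→P1 2. Service cost 42.
{P1, P2, P3}: service cost 43
{P1, P3, P4}: service cost 46
Among all 4 size-3 choices, {P1, P2, P4} is lowest.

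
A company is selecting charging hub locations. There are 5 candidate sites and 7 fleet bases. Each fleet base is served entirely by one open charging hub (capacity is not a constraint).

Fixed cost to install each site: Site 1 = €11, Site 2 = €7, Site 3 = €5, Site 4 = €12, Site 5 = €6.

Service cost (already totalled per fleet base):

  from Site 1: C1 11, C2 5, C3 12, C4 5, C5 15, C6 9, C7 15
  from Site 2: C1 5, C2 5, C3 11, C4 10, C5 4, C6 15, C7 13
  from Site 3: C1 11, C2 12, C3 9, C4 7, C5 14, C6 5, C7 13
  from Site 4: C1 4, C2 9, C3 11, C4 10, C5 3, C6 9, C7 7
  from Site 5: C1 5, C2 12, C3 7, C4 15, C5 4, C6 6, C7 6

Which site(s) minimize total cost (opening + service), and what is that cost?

For any fixed open set, each fleet base goes to its cheapest open site; total = fixed + service.
{Site 1, Site 5}: C1→Site 5 5, C2→Site 1 5, C3→Site 5 7, C4→Site 1 5, C5→Site 5 4, C6→Site 5 6, C7→Site 5 6. Service 38; fixed 17; total 55.
{Site 2, Site 5}: C1→Site 2 5, C2→Site 2 5, C3→Site 5 7, C4→Site 2 10, C5→Site 2 4, C6→Site 5 6, C7→Site 5 6. Service 43; fixed 13; total 56.
{Site 2, Site 3, Site 5}: service 39 + fixed 18 = 57
{Site 1, Site 2, Site 3, Site 4, Site 5}: C1→Site 4 4, C2→Site 1 5, C3→Site 5 7, C4→Site 1 5, C5→Site 4 3, C6→Site 3 5, C7→Site 5 6. Service 35; fixed 41; total 76.
No other subset beats 55.

Open Site 1 and Site 5; minimum total cost 55.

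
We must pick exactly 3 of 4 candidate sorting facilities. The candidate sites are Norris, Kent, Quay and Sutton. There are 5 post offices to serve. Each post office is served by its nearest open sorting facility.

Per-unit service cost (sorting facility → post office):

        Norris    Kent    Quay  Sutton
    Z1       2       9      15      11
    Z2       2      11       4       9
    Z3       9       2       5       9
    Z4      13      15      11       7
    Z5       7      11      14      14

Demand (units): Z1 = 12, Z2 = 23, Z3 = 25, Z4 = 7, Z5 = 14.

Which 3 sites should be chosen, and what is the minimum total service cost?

Choose Norris, Kent and Sutton; total service cost 267.

With exactly 3 open, each post office uses its cheapest among the chosen.
{Norris, Kent, Sutton}: Z1→Norris 2·12=24, Z2→Norris 2·23=46, Z3→Kent 2·25=50, Z4→Sutton 7·7=49, Z5→Norris 7·14=98. Service cost 267.
{Norris, Kent, Quay}: service cost 295
{Norris, Quay, Sutton}: service cost 342
Among all 4 size-3 choices, {Norris, Kent, Sutton} is lowest.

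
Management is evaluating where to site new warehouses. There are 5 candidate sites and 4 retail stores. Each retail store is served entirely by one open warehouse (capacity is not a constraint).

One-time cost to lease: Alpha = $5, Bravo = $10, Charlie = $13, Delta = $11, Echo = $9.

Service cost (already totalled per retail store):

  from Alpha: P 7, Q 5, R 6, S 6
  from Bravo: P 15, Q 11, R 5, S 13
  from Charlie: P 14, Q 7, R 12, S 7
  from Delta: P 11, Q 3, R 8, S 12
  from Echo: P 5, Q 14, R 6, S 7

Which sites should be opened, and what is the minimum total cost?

Open Alpha only; minimum total cost 29.

For any fixed open set, each retail store goes to its cheapest open site; total = fixed + service.
{Alpha}: P→Alpha 7, Q→Alpha 5, R→Alpha 6, S→Alpha 6. Service 24; fixed 5; total 29.
{Alpha, Echo}: service 22 + fixed 14 = 36
{Alpha, Bravo}: service 23 + fixed 15 = 38
{Alpha, Bravo, Charlie, Delta, Echo}: service 19 + fixed 48 = 67
No other subset beats 29.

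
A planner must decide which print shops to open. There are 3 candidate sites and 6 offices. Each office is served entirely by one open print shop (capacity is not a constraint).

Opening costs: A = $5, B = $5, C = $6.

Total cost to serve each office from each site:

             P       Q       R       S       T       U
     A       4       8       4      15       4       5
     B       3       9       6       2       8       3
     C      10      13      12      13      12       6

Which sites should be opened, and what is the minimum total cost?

For any fixed open set, each office goes to its cheapest open site; total = fixed + service.
{A, B}: P→B 3, Q→A 8, R→A 4, S→B 2, T→A 4, U→B 3. Service 24; fixed 10; total 34.
{B}: service 31 + fixed 5 = 36
{A, B, C}: service 24 + fixed 16 = 40
{A}: service 40 + fixed 5 = 45
No other subset beats 34.

Open A and B; minimum total cost 34.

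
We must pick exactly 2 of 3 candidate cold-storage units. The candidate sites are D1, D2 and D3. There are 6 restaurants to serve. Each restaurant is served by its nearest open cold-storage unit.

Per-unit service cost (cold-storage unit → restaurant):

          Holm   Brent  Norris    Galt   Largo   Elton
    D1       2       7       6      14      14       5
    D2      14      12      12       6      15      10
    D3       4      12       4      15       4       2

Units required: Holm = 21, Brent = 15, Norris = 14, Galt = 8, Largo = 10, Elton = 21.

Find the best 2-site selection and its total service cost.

Choose D1 and D3; total service cost 397.

With exactly 2 open, each restaurant uses its cheapest among the chosen.
{D1, D3}: Holm→D1 2·21=42, Brent→D1 7·15=105, Norris→D3 4·14=56, Galt→D1 14·8=112, Largo→D3 4·10=40, Elton→D3 2·21=42. Service cost 397.
{D2, D3}: service cost 450
{D1, D2}: service cost 524
Among all 3 size-2 choices, {D1, D3} is lowest.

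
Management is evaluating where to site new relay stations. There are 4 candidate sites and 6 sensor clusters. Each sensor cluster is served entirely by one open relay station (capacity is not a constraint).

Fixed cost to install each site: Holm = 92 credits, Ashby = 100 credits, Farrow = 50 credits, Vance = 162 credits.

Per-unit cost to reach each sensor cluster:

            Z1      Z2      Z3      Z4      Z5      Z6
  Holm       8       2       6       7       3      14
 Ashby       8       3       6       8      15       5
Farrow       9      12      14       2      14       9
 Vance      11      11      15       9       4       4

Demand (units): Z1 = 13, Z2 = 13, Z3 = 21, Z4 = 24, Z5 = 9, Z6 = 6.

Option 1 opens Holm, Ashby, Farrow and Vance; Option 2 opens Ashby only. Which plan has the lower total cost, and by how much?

Option 1: {Holm, Ashby, Farrow, Vance}: Z1→Holm 8·13=104, Z2→Holm 2·13=26, Z3→Holm 6·21=126, Z4→Farrow 2·24=48, Z5→Holm 3·9=27, Z6→Vance 4·6=24. Service 355; fixed 404; total 759.
Option 2: {Ashby}: Z1→Ashby 8·13=104, Z2→Ashby 3·13=39, Z3→Ashby 6·21=126, Z4→Ashby 8·24=192, Z5→Ashby 15·9=135, Z6→Ashby 5·6=30. Service 626; fixed 100; total 726.
Difference: |759 − 726| = 33.

Option 2 is cheaper by 33.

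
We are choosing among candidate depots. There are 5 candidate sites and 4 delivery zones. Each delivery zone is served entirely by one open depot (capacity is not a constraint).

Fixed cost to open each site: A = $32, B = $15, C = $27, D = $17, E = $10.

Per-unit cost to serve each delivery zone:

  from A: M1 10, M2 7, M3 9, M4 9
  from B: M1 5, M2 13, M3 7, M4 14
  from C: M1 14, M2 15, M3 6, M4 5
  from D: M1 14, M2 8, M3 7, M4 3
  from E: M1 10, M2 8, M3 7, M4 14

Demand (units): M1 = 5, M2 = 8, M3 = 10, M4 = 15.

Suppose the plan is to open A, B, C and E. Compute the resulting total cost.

Each delivery zone is assigned to its cheapest site among the open ones.
{A, B, C, E}: M1→B 5·5=25, M2→A 7·8=56, M3→C 6·10=60, M4→C 5·15=75. Service 216; fixed 84; total 300.

Total cost: 300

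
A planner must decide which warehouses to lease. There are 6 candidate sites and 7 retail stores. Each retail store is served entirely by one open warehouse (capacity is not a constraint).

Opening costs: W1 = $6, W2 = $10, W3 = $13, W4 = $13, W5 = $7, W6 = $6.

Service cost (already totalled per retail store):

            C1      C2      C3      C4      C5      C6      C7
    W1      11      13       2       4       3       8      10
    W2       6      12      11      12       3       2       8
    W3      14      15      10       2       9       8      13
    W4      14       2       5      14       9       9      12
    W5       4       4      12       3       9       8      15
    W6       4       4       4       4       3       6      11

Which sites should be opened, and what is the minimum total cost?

For any fixed open set, each retail store goes to its cheapest open site; total = fixed + service.
{W6}: C1→W6 4, C2→W6 4, C3→W6 4, C4→W6 4, C5→W6 3, C6→W6 6, C7→W6 11. Service 36; fixed 6; total 42.
{W1, W6}: service 33 + fixed 12 = 45
{W2, W6}: service 29 + fixed 16 = 45
{W1, W2, W3, W4, W5, W6}: C1→W5 4, C2→W4 2, C3→W1 2, C4→W3 2, C5→W1 3, C6→W2 2, C7→W2 8. Service 23; fixed 55; total 78.
No other subset beats 42.

Open W6 only; minimum total cost 42.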